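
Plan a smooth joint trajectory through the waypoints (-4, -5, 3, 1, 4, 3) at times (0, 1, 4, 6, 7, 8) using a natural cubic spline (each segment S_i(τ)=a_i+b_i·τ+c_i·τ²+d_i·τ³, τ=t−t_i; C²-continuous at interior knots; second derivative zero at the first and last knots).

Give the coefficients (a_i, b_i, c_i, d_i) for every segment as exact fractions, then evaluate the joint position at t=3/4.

Δ: Δ0=-1, Δ1=8/3, Δ2=-1, Δ3=3, Δ4=-1
row 1: diag=8, rhs=22; c'=3/8, d'=11/4
row 2: denom=10−3·3/8=71/8; d'=(-22−3·11/4)/(71/8)=-242/71
row 3: denom=6−2·16/71=394/71; d'=(24−2·-242/71)/(394/71)=1094/197
row 4: denom=4−1·71/394=1505/394; d'=(-24−1·1094/197)/(1505/394)=-11644/1505
back: M4=-11644/1505
back: M3=1094/197−71/394·-11644/1505=10456/1505
back: M2=-242/71−16/71·10456/1505=-7486/1505
back: M1=11/4−3/8·-7486/1505=6946/1505
M: M0=0, M1=6946/1505, M2=-7486/1505, M3=10456/1505, M4=-11644/1505, M5=0
seg 0: a=-4, c=M0/2=0, d=(M1−M0)/(6·1)=3473/4515, b=Δ0−h0·(2M0+M1)/6=-7988/4515
seg 1: a=-5, c=M1/2=3473/1505, d=(M2−M1)/(6·3)=-7216/13545, b=Δ1−h1·(2M1+M2)/6=2431/4515
seg 2: a=3, c=M2/2=-3743/1505, d=(M3−M2)/(6·2)=8971/9030, b=Δ2−h2·(2M2+M3)/6=1/4515
seg 3: a=1, c=M3/2=5228/1505, d=(M4−M3)/(6·1)=-2210/903, b=Δ3−h3·(2M3+M4)/6=1273/645
seg 4: a=4, c=M4/2=-5822/1505, d=(M5−M4)/(6·1)=5822/4515, b=Δ4−h4·(2M4+M5)/6=7129/4515
t_q=3/4 → seg 0, τ=3/4; S=-4+-7988/4515·τ+0·τ²+3473/4515·τ³=-68833/13760

  seg 0: a=-4 b=-7988/4515 c=0 d=3473/4515
  seg 1: a=-5 b=2431/4515 c=3473/1505 d=-7216/13545
  seg 2: a=3 b=1/4515 c=-3743/1505 d=8971/9030
  seg 3: a=1 b=1273/645 c=5228/1505 d=-2210/903
  seg 4: a=4 b=7129/4515 c=-5822/1505 d=5822/4515
S(3/4) = -68833/13760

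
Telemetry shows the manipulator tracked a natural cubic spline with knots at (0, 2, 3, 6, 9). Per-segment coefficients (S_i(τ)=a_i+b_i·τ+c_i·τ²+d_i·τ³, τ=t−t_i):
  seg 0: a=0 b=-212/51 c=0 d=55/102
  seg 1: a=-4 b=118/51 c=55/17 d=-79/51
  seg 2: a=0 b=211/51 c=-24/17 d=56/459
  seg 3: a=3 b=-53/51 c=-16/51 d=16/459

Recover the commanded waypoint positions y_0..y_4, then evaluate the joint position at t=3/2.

y_0=0 y_1=-4 y_2=0 y_3=3 y_4=-2
S(3/2) = -1201/272

y_0 = S_0(0) = a_0 = 0
y_1 = S_1(0) = a_1 = -4
y_2 = S_2(0) = a_2 = 0
y_3 = S_3(0) = a_3 = 3
y_4 = S_3(3) = -2
t_q=3/2 is in segment 0 (τ=3/2); S_0(τ)=-1201/272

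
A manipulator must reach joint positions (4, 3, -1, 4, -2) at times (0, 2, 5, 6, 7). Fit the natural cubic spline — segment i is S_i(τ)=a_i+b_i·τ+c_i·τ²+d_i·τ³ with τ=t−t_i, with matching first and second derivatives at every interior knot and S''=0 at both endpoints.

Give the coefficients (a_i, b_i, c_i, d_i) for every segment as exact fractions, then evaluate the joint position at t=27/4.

  seg 0: a=4 b=199/411 c=0 d=-809/3288
  seg 1: a=3 b=-2029/822 c=-809/548 d=3049/4932
  seg 2: a=-1 b=8821/1644 c=560/137 d=-7321/1644
  seg 3: a=4 b=149/822 c=-5081/548 d=5081/1644
S(27/4) = 7869/35072

Δ: Δ0=-1/2, Δ1=-4/3, Δ2=5, Δ3=-6
row 1: diag=10, rhs=-5; c'=3/10, d'=-1/2
row 2: denom=8−3·3/10=71/10; d'=(38−3·-1/2)/(71/10)=395/71
row 3: denom=4−1·10/71=274/71; d'=(-66−1·395/71)/(274/71)=-5081/274
back: M3=-5081/274
back: M2=395/71−10/71·-5081/274=1120/137
back: M1=-1/2−3/10·1120/137=-809/274
M: M0=0, M1=-809/274, M2=1120/137, M3=-5081/274, M4=0
seg 0: a=4, c=M0/2=0, d=(M1−M0)/(6·2)=-809/3288, b=Δ0−h0·(2M0+M1)/6=199/411
seg 1: a=3, c=M1/2=-809/548, d=(M2−M1)/(6·3)=3049/4932, b=Δ1−h1·(2M1+M2)/6=-2029/822
seg 2: a=-1, c=M2/2=560/137, d=(M3−M2)/(6·1)=-7321/1644, b=Δ2−h2·(2M2+M3)/6=8821/1644
seg 3: a=4, c=M3/2=-5081/548, d=(M4−M3)/(6·1)=5081/1644, b=Δ3−h3·(2M3+M4)/6=149/822
t_q=27/4 → seg 3, τ=3/4; S=4+149/822·τ+-5081/548·τ²+5081/1644·τ³=7869/35072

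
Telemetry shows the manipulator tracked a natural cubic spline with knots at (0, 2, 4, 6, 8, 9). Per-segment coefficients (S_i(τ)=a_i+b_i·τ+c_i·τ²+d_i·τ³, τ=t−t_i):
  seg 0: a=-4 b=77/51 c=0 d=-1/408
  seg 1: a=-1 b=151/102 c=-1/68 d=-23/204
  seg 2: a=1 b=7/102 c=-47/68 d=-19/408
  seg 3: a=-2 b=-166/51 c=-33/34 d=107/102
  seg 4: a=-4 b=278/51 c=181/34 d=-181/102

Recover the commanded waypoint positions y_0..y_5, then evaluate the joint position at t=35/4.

y_0 = S_0(0) = a_0 = -4
y_1 = S_1(0) = a_1 = -1
y_2 = S_2(0) = a_2 = 1
y_3 = S_3(0) = a_3 = -2
y_4 = S_4(0) = a_4 = -4
y_5 = S_4(1) = 5
t_q=35/4 is in segment 4 (τ=3/4); S_4(τ)=5079/2176

y_0=-4 y_1=-1 y_2=1 y_3=-2 y_4=-4 y_5=5
S(35/4) = 5079/2176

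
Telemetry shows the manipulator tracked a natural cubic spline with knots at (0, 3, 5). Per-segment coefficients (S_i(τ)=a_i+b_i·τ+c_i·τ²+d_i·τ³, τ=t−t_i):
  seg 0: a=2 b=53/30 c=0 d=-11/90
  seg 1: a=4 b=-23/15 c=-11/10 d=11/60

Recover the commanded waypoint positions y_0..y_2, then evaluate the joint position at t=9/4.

y_0=2 y_1=4 y_2=-2
S(9/4) = 2933/640

y_0 = S_0(0) = a_0 = 2
y_1 = S_1(0) = a_1 = 4
y_2 = S_1(2) = -2
t_q=9/4 is in segment 0 (τ=9/4); S_0(τ)=2933/640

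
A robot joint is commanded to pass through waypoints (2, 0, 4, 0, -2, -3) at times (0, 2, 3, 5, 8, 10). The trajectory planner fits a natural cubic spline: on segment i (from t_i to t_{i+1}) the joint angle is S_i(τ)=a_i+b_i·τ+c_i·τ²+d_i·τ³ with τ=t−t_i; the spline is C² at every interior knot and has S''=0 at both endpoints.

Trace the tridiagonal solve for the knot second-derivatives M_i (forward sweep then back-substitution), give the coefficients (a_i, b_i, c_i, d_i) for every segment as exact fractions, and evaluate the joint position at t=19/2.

Δ: Δ0=-1, Δ1=4, Δ2=-2, Δ3=-2/3, Δ4=-1/2
row 1: diag=6, rhs=30; c'=1/6, d'=5
row 2: denom=6−1·1/6=35/6; d'=(-36−1·5)/(35/6)=-246/35
row 3: denom=10−2·12/35=326/35; d'=(8−2·-246/35)/(326/35)=386/163
row 4: denom=10−3·105/326=2945/326; d'=(1−3·386/163)/(2945/326)=-398/589
back: M4=-398/589
back: M3=386/163−105/326·-398/589=1523/589
back: M2=-246/35−12/35·1523/589=-4662/589
back: M1=5−1/6·-4662/589=3722/589
M: M0=0, M1=3722/589, M2=-4662/589, M3=1523/589, M4=-398/589, M5=0
seg 0: a=2, c=M0/2=0, d=(M1−M0)/(6·2)=1861/3534, b=Δ0−h0·(2M0+M1)/6=-5489/1767
seg 1: a=0, c=M1/2=1861/589, d=(M2−M1)/(6·1)=-4192/1767, b=Δ1−h1·(2M1+M2)/6=5677/1767
seg 2: a=4, c=M2/2=-2331/589, d=(M3−M2)/(6·2)=6185/7068, b=Δ2−h2·(2M2+M3)/6=4267/1767
seg 3: a=0, c=M3/2=1523/1178, d=(M4−M3)/(6·3)=-1921/10602, b=Δ3−h3·(2M3+M4)/6=-5150/1767
seg 4: a=-2, c=M4/2=-199/589, d=(M5−M4)/(6·2)=199/3534, b=Δ4−h4·(2M4+M5)/6=-175/3534
t_q=19/2 → seg 4, τ=3/2; S=-2+-175/3534·τ+-199/589·τ²+199/3534·τ³=-24921/9424

  seg 0: a=2 b=-5489/1767 c=0 d=1861/3534
  seg 1: a=0 b=5677/1767 c=1861/589 d=-4192/1767
  seg 2: a=4 b=4267/1767 c=-2331/589 d=6185/7068
  seg 3: a=0 b=-5150/1767 c=1523/1178 d=-1921/10602
  seg 4: a=-2 b=-175/3534 c=-199/589 d=199/3534
S(19/2) = -24921/9424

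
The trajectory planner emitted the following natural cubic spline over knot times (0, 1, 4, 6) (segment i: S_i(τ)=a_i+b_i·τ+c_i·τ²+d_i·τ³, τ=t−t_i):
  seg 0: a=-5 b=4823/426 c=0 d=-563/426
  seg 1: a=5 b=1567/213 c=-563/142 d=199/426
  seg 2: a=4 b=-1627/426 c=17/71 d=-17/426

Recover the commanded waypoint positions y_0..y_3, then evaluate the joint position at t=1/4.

y_0 = S_0(0) = a_0 = -5
y_1 = S_1(0) = a_1 = 5
y_2 = S_2(0) = a_2 = 4
y_3 = S_2(2) = -3
t_q=1/4 is in segment 0 (τ=1/4); S_0(τ)=-19905/9088

y_0=-5 y_1=5 y_2=4 y_3=-3
S(1/4) = -19905/9088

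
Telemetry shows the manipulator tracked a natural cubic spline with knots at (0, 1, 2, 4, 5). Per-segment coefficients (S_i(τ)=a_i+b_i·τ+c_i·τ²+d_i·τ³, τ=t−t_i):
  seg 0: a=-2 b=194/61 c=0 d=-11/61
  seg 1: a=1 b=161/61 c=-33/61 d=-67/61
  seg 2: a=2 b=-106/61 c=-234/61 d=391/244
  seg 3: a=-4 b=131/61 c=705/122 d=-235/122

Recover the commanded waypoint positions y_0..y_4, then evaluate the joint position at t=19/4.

y_0 = S_0(0) = a_0 = -2
y_1 = S_1(0) = a_1 = 1
y_2 = S_2(0) = a_2 = 2
y_3 = S_3(0) = a_3 = -4
y_4 = S_3(1) = 2
t_q=19/4 is in segment 3 (τ=3/4); S_3(τ)=379/7808

y_0=-2 y_1=1 y_2=2 y_3=-4 y_4=2
S(19/4) = 379/7808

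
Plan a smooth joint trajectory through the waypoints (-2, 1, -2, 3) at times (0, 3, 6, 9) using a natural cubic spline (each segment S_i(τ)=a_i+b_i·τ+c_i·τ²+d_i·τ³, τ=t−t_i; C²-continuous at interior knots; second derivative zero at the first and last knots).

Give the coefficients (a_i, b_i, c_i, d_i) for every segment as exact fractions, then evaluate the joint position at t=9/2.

  seg 0: a=-2 b=77/45 c=0 d=-32/405
  seg 1: a=1 b=-19/45 c=-32/45 d=14/81
  seg 2: a=-2 b=-1/45 c=38/45 d=-38/405
S(9/2) = -13/20

Δ: Δ0=1, Δ1=-1, Δ2=5/3
row 1: diag=12, rhs=-12; c'=1/4, d'=-1
row 2: denom=12−3·1/4=45/4; d'=(16−3·-1)/(45/4)=76/45
back: M2=76/45
back: M1=-1−1/4·76/45=-64/45
M: M0=0, M1=-64/45, M2=76/45, M3=0
seg 0: a=-2, c=M0/2=0, d=(M1−M0)/(6·3)=-32/405, b=Δ0−h0·(2M0+M1)/6=77/45
seg 1: a=1, c=M1/2=-32/45, d=(M2−M1)/(6·3)=14/81, b=Δ1−h1·(2M1+M2)/6=-19/45
seg 2: a=-2, c=M2/2=38/45, d=(M3−M2)/(6·3)=-38/405, b=Δ2−h2·(2M2+M3)/6=-1/45
t_q=9/2 → seg 1, τ=3/2; S=1+-19/45·τ+-32/45·τ²+14/81·τ³=-13/20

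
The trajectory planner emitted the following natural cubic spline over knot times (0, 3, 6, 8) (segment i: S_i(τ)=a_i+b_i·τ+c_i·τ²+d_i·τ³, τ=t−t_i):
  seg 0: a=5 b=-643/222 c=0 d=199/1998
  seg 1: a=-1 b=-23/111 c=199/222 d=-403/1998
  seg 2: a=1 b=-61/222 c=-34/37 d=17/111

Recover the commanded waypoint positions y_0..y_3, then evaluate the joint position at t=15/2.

y_0=5 y_1=-1 y_2=1 y_3=-2
S(15/2) = -285/296

y_0 = S_0(0) = a_0 = 5
y_1 = S_1(0) = a_1 = -1
y_2 = S_2(0) = a_2 = 1
y_3 = S_2(2) = -2
t_q=15/2 is in segment 2 (τ=3/2); S_2(τ)=-285/296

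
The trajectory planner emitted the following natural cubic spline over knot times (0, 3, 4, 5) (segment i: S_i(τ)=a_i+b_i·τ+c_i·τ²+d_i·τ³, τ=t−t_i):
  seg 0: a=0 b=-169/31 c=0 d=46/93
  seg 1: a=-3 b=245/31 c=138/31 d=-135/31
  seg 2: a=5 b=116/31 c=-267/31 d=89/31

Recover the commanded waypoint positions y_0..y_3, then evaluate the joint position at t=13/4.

y_0 = S_0(0) = a_0 = 0
y_1 = S_1(0) = a_1 = -3
y_2 = S_2(0) = a_2 = 5
y_3 = S_2(1) = 3
t_q=13/4 is in segment 1 (τ=1/4); S_1(τ)=-1615/1984

y_0=0 y_1=-3 y_2=5 y_3=3
S(13/4) = -1615/1984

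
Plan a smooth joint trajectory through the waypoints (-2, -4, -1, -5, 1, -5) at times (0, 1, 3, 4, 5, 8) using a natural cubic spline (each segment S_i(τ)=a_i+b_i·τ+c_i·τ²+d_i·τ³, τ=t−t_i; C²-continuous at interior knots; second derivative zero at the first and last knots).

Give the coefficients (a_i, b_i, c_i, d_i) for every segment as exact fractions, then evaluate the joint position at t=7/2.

Δ: Δ0=-2, Δ1=3/2, Δ2=-4, Δ3=6, Δ4=-2
row 1: diag=6, rhs=21; c'=1/3, d'=7/2
row 2: denom=6−2·1/3=16/3; d'=(-33−2·7/2)/(16/3)=-15/2
row 3: denom=4−1·3/16=61/16; d'=(60−1·-15/2)/(61/16)=1080/61
row 4: denom=8−1·16/61=472/61; d'=(-48−1·1080/61)/(472/61)=-501/59
back: M4=-501/59
back: M3=1080/61−16/61·-501/59=1176/59
back: M2=-15/2−3/16·1176/59=-663/59
back: M1=7/2−1/3·-663/59=855/118
M: M0=0, M1=855/118, M2=-663/59, M3=1176/59, M4=-501/59, M5=0
seg 0: a=-2, c=M0/2=0, d=(M1−M0)/(6·1)=285/236, b=Δ0−h0·(2M0+M1)/6=-757/236
seg 1: a=-4, c=M1/2=855/236, d=(M2−M1)/(6·2)=-727/472, b=Δ1−h1·(2M1+M2)/6=49/118
seg 2: a=-1, c=M2/2=-663/118, d=(M3−M2)/(6·1)=613/118, b=Δ2−h2·(2M2+M3)/6=-211/59
seg 3: a=-5, c=M3/2=588/59, d=(M4−M3)/(6·1)=-559/118, b=Δ3−h3·(2M3+M4)/6=91/118
seg 4: a=1, c=M4/2=-501/118, d=(M5−M4)/(6·3)=167/354, b=Δ4−h4·(2M4+M5)/6=383/59
t_q=7/2 → seg 2, τ=1/2; S=-1+-211/59·τ+-663/118·τ²+613/118·τ³=-3345/944

  seg 0: a=-2 b=-757/236 c=0 d=285/236
  seg 1: a=-4 b=49/118 c=855/236 d=-727/472
  seg 2: a=-1 b=-211/59 c=-663/118 d=613/118
  seg 3: a=-5 b=91/118 c=588/59 d=-559/118
  seg 4: a=1 b=383/59 c=-501/118 d=167/354
S(7/2) = -3345/944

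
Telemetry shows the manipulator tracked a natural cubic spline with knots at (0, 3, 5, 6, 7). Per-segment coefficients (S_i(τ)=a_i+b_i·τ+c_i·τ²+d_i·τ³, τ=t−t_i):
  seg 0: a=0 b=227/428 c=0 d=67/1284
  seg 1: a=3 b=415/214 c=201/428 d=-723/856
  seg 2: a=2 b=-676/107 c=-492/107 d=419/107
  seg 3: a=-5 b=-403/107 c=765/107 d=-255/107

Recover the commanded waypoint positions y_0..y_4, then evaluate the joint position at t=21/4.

y_0=0 y_1=3 y_2=2 y_3=-5 y_4=-4
S(21/4) = 1331/6848

y_0 = S_0(0) = a_0 = 0
y_1 = S_1(0) = a_1 = 3
y_2 = S_2(0) = a_2 = 2
y_3 = S_3(0) = a_3 = -5
y_4 = S_3(1) = -4
t_q=21/4 is in segment 2 (τ=1/4); S_2(τ)=1331/6848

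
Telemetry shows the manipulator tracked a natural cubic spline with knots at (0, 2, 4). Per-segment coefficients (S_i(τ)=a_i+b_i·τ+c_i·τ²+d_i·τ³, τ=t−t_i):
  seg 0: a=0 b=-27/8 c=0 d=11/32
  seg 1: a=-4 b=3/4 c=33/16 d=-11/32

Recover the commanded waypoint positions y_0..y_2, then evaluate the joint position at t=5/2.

y_0 = S_0(0) = a_0 = 0
y_1 = S_1(0) = a_1 = -4
y_2 = S_1(2) = 3
t_q=5/2 is in segment 1 (τ=1/2); S_1(τ)=-807/256

y_0=0 y_1=-4 y_2=3
S(5/2) = -807/256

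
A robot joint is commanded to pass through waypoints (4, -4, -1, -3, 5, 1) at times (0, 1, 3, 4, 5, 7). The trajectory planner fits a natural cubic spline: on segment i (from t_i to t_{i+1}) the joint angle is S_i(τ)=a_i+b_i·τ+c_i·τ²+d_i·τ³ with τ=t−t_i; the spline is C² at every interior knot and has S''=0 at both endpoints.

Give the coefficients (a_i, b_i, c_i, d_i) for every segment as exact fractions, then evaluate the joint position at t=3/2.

  seg 0: a=4 b=-1431/140 c=0 d=311/140
  seg 1: a=-4 b=-249/70 c=933/140 d=-579/280
  seg 2: a=-1 b=-12/7 c=-201/35 d=191/35
  seg 3: a=-3 b=111/35 c=372/35 d=-29/5
  seg 4: a=5 b=246/35 c=-237/35 d=79/70
S(3/2) = -9791/2240

Δ: Δ0=-8, Δ1=3/2, Δ2=-2, Δ3=8, Δ4=-2
row 1: diag=6, rhs=57; c'=1/3, d'=19/2
row 2: denom=6−2·1/3=16/3; d'=(-21−2·19/2)/(16/3)=-15/2
row 3: denom=4−1·3/16=61/16; d'=(60−1·-15/2)/(61/16)=1080/61
row 4: denom=6−1·16/61=350/61; d'=(-60−1·1080/61)/(350/61)=-474/35
back: M4=-474/35
back: M3=1080/61−16/61·-474/35=744/35
back: M2=-15/2−3/16·744/35=-402/35
back: M1=19/2−1/3·-402/35=933/70
M: M0=0, M1=933/70, M2=-402/35, M3=744/35, M4=-474/35, M5=0
seg 0: a=4, c=M0/2=0, d=(M1−M0)/(6·1)=311/140, b=Δ0−h0·(2M0+M1)/6=-1431/140
seg 1: a=-4, c=M1/2=933/140, d=(M2−M1)/(6·2)=-579/280, b=Δ1−h1·(2M1+M2)/6=-249/70
seg 2: a=-1, c=M2/2=-201/35, d=(M3−M2)/(6·1)=191/35, b=Δ2−h2·(2M2+M3)/6=-12/7
seg 3: a=-3, c=M3/2=372/35, d=(M4−M3)/(6·1)=-29/5, b=Δ3−h3·(2M3+M4)/6=111/35
seg 4: a=5, c=M4/2=-237/35, d=(M5−M4)/(6·2)=79/70, b=Δ4−h4·(2M4+M5)/6=246/35
t_q=3/2 → seg 1, τ=1/2; S=-4+-249/70·τ+933/140·τ²+-579/280·τ³=-9791/2240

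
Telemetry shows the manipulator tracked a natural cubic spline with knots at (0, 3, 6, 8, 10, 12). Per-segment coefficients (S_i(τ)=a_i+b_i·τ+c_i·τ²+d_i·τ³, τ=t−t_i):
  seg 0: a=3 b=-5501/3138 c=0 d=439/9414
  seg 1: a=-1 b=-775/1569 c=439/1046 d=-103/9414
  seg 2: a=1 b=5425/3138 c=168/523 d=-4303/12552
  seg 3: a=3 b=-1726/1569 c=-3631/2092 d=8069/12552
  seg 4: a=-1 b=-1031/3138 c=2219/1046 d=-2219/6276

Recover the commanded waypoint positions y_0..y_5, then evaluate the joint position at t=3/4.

y_0 = S_0(0) = a_0 = 3
y_1 = S_1(0) = a_1 = -1
y_2 = S_2(0) = a_2 = 1
y_3 = S_3(0) = a_3 = 3
y_4 = S_4(0) = a_4 = -1
y_5 = S_4(2) = 4
t_q=3/4 is in segment 0 (τ=3/4); S_0(τ)=114133/66944

y_0=3 y_1=-1 y_2=1 y_3=3 y_4=-1 y_5=4
S(3/4) = 114133/66944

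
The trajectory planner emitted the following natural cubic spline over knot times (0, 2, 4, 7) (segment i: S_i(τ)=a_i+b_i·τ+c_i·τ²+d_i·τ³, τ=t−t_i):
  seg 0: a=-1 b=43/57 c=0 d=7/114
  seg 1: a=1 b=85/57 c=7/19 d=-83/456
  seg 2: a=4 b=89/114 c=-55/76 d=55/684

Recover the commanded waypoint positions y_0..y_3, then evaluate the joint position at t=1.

y_0 = S_0(0) = a_0 = -1
y_1 = S_1(0) = a_1 = 1
y_2 = S_2(0) = a_2 = 4
y_3 = S_2(3) = 2
t_q=1 is in segment 0 (τ=1); S_0(τ)=-7/38

y_0=-1 y_1=1 y_2=4 y_3=2
S(1) = -7/38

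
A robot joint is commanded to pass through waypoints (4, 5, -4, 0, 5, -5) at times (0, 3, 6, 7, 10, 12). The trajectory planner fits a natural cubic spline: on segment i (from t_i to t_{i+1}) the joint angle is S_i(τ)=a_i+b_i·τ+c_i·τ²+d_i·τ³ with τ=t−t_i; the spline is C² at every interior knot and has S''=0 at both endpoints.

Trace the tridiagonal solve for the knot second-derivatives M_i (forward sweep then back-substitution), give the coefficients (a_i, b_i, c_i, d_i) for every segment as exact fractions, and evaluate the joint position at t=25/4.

Δ: Δ0=1/3, Δ1=-3, Δ2=4, Δ3=5/3, Δ4=-5
row 1: diag=12, rhs=-20; c'=1/4, d'=-5/3
row 2: denom=8−3·1/4=29/4; d'=(42−3·-5/3)/(29/4)=188/29
row 3: denom=8−1·4/29=228/29; d'=(-14−1·188/29)/(228/29)=-99/38
row 4: denom=10−3·29/76=673/76; d'=(-40−3·-99/38)/(673/76)=-2446/673
back: M4=-2446/673
back: M3=-99/38−29/76·-2446/673=-820/673
back: M2=188/29−4/29·-820/673=4476/673
back: M1=-5/3−1/4·4476/673=-6722/2019
M: M0=0, M1=-6722/2019, M2=4476/673, M3=-820/673, M4=-2446/673, M5=0
seg 0: a=4, c=M0/2=0, d=(M1−M0)/(6·3)=-3361/18171, b=Δ0−h0·(2M0+M1)/6=4034/2019
seg 1: a=5, c=M1/2=-3361/2019, d=(M2−M1)/(6·3)=10075/18171, b=Δ1−h1·(2M1+M2)/6=-6049/2019
seg 2: a=-4, c=M2/2=2238/673, d=(M3−M2)/(6·1)=-2648/2019, b=Δ2−h2·(2M2+M3)/6=4010/2019
seg 3: a=0, c=M3/2=-410/673, d=(M4−M3)/(6·3)=-271/2019, b=Δ3−h3·(2M3+M4)/6=9494/2019
seg 4: a=5, c=M4/2=-1223/673, d=(M5−M4)/(6·2)=1223/4038, b=Δ4−h4·(2M4+M5)/6=-5203/2019
t_q=25/4 → seg 2, τ=1/4; S=-4+4010/2019·τ+2238/673·τ²+-2648/2019·τ³=-8927/2692

  seg 0: a=4 b=4034/2019 c=0 d=-3361/18171
  seg 1: a=5 b=-6049/2019 c=-3361/2019 d=10075/18171
  seg 2: a=-4 b=4010/2019 c=2238/673 d=-2648/2019
  seg 3: a=0 b=9494/2019 c=-410/673 d=-271/2019
  seg 4: a=5 b=-5203/2019 c=-1223/673 d=1223/4038
S(25/4) = -8927/2692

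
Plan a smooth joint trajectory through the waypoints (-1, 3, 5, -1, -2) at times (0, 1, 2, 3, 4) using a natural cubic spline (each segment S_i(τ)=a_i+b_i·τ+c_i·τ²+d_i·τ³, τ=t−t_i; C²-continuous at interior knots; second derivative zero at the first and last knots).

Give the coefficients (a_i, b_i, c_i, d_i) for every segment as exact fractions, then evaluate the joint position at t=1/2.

Δ: Δ0=4, Δ1=2, Δ2=-6, Δ3=-1
row 1: diag=4, rhs=-12; c'=1/4, d'=-3
row 2: denom=4−1·1/4=15/4; d'=(-48−1·-3)/(15/4)=-12
row 3: denom=4−1·4/15=56/15; d'=(30−1·-12)/(56/15)=45/4
back: M3=45/4
back: M2=-12−4/15·45/4=-15
back: M1=-3−1/4·-15=3/4
M: M0=0, M1=3/4, M2=-15, M3=45/4, M4=0
seg 0: a=-1, c=M0/2=0, d=(M1−M0)/(6·1)=1/8, b=Δ0−h0·(2M0+M1)/6=31/8
seg 1: a=3, c=M1/2=3/8, d=(M2−M1)/(6·1)=-21/8, b=Δ1−h1·(2M1+M2)/6=17/4
seg 2: a=5, c=M2/2=-15/2, d=(M3−M2)/(6·1)=35/8, b=Δ2−h2·(2M2+M3)/6=-23/8
seg 3: a=-1, c=M3/2=45/8, d=(M4−M3)/(6·1)=-15/8, b=Δ3−h3·(2M3+M4)/6=-19/4
t_q=1/2 → seg 0, τ=1/2; S=-1+31/8·τ+0·τ²+1/8·τ³=61/64

  seg 0: a=-1 b=31/8 c=0 d=1/8
  seg 1: a=3 b=17/4 c=3/8 d=-21/8
  seg 2: a=5 b=-23/8 c=-15/2 d=35/8
  seg 3: a=-1 b=-19/4 c=45/8 d=-15/8
S(1/2) = 61/64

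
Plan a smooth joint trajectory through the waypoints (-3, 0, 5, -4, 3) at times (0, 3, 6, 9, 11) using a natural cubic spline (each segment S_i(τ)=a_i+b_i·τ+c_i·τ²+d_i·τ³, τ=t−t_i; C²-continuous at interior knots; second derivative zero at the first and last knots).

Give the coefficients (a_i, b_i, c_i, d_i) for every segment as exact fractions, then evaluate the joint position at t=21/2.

Δ: Δ0=1, Δ1=5/3, Δ2=-3, Δ3=7/2
row 1: diag=12, rhs=4; c'=1/4, d'=1/3
row 2: denom=12−3·1/4=45/4; d'=(-28−3·1/3)/(45/4)=-116/45
row 3: denom=10−3·4/15=46/5; d'=(39−3·-116/45)/(46/5)=701/138
back: M3=701/138
back: M2=-116/45−4/15·701/138=-814/207
back: M1=1/3−1/4·-814/207=545/414
M: M0=0, M1=545/414, M2=-814/207, M3=701/138, M4=0
seg 0: a=-3, c=M0/2=0, d=(M1−M0)/(6·3)=545/7452, b=Δ0−h0·(2M0+M1)/6=283/828
seg 1: a=0, c=M1/2=545/828, d=(M2−M1)/(6·3)=-2173/7452, b=Δ1−h1·(2M1+M2)/6=959/414
seg 2: a=5, c=M2/2=-407/207, d=(M3−M2)/(6·3)=3731/7452, b=Δ2−h2·(2M2+M3)/6=-1331/828
seg 3: a=-4, c=M3/2=701/276, d=(M4−M3)/(6·2)=-701/1656, b=Δ3−h3·(2M3+M4)/6=47/414
t_q=21/2 → seg 3, τ=3/2; S=-4+47/414·τ+701/276·τ²+-701/1656·τ³=2015/4416

  seg 0: a=-3 b=283/828 c=0 d=545/7452
  seg 1: a=0 b=959/414 c=545/828 d=-2173/7452
  seg 2: a=5 b=-1331/828 c=-407/207 d=3731/7452
  seg 3: a=-4 b=47/414 c=701/276 d=-701/1656
S(21/2) = 2015/4416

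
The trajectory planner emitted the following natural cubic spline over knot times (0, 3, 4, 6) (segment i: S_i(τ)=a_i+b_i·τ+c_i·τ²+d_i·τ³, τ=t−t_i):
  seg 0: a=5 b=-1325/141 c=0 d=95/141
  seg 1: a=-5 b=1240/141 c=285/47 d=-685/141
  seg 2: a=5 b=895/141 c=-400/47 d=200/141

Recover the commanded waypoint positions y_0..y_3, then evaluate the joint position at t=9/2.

y_0=5 y_1=-5 y_2=5 y_3=-5
S(9/2) = 585/94

y_0 = S_0(0) = a_0 = 5
y_1 = S_1(0) = a_1 = -5
y_2 = S_2(0) = a_2 = 5
y_3 = S_2(2) = -5
t_q=9/2 is in segment 2 (τ=1/2); S_2(τ)=585/94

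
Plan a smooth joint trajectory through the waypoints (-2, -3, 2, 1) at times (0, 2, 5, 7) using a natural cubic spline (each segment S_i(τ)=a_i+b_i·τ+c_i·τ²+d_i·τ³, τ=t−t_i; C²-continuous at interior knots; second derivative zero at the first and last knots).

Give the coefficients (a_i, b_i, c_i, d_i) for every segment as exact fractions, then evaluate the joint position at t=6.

Δ: Δ0=-1/2, Δ1=5/3, Δ2=-1/2
row 1: diag=10, rhs=13; c'=3/10, d'=13/10
row 2: denom=10−3·3/10=91/10; d'=(-13−3·13/10)/(91/10)=-13/7
back: M2=-13/7
back: M1=13/10−3/10·-13/7=13/7
M: M0=0, M1=13/7, M2=-13/7, M3=0
seg 0: a=-2, c=M0/2=0, d=(M1−M0)/(6·2)=13/84, b=Δ0−h0·(2M0+M1)/6=-47/42
seg 1: a=-3, c=M1/2=13/14, d=(M2−M1)/(6·3)=-13/63, b=Δ1−h1·(2M1+M2)/6=31/42
seg 2: a=2, c=M2/2=-13/14, d=(M3−M2)/(6·2)=13/84, b=Δ2−h2·(2M2+M3)/6=31/42
t_q=6 → seg 2, τ=1; S=2+31/42·τ+-13/14·τ²+13/84·τ³=55/28

  seg 0: a=-2 b=-47/42 c=0 d=13/84
  seg 1: a=-3 b=31/42 c=13/14 d=-13/63
  seg 2: a=2 b=31/42 c=-13/14 d=13/84
S(6) = 55/28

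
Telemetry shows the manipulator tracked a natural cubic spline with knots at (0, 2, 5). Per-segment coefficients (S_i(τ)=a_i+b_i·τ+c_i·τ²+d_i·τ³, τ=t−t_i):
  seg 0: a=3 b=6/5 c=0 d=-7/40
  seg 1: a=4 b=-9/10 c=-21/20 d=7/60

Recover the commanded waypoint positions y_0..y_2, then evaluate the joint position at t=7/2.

y_0=3 y_1=4 y_2=-5
S(7/2) = 109/160

y_0 = S_0(0) = a_0 = 3
y_1 = S_1(0) = a_1 = 4
y_2 = S_1(3) = -5
t_q=7/2 is in segment 1 (τ=3/2); S_1(τ)=109/160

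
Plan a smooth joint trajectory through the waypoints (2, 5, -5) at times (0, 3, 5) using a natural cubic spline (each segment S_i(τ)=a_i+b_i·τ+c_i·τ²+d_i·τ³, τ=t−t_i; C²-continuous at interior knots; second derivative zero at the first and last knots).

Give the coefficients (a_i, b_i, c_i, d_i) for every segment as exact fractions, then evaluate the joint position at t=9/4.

  seg 0: a=2 b=14/5 c=0 d=-1/5
  seg 1: a=5 b=-13/5 c=-9/5 d=3/10
S(9/4) = 1927/320

Δ: Δ0=1, Δ1=-5
row 1: diag=10, rhs=-36; c'=1/5, d'=-18/5
back: M1=-18/5
M: M0=0, M1=-18/5, M2=0
seg 0: a=2, c=M0/2=0, d=(M1−M0)/(6·3)=-1/5, b=Δ0−h0·(2M0+M1)/6=14/5
seg 1: a=5, c=M1/2=-9/5, d=(M2−M1)/(6·2)=3/10, b=Δ1−h1·(2M1+M2)/6=-13/5
t_q=9/4 → seg 0, τ=9/4; S=2+14/5·τ+0·τ²+-1/5·τ³=1927/320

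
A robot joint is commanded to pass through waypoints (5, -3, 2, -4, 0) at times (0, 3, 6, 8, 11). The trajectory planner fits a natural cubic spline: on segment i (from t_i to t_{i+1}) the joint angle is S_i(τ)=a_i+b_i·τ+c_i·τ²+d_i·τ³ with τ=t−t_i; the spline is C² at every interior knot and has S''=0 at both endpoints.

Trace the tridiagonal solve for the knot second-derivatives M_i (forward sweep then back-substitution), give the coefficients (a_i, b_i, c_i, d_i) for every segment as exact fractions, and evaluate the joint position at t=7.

Δ: Δ0=-8/3, Δ1=5/3, Δ2=-3, Δ3=4/3
row 1: diag=12, rhs=26; c'=1/4, d'=13/6
row 2: denom=10−3·1/4=37/4; d'=(-28−3·13/6)/(37/4)=-138/37
row 3: denom=10−2·8/37=354/37; d'=(26−2·-138/37)/(354/37)=619/177
back: M3=619/177
back: M2=-138/37−8/37·619/177=-794/177
back: M1=13/6−1/4·-794/177=194/59
M: M0=0, M1=194/59, M2=-794/177, M3=619/177, M4=0
seg 0: a=5, c=M0/2=0, d=(M1−M0)/(6·3)=97/531, b=Δ0−h0·(2M0+M1)/6=-763/177
seg 1: a=-3, c=M1/2=97/59, d=(M2−M1)/(6·3)=-688/1593, b=Δ1−h1·(2M1+M2)/6=110/177
seg 2: a=2, c=M2/2=-397/177, d=(M3−M2)/(6·2)=157/236, b=Δ2−h2·(2M2+M3)/6=-208/177
seg 3: a=-4, c=M3/2=619/354, d=(M4−M3)/(6·3)=-619/3186, b=Δ3−h3·(2M3+M4)/6=-383/177
t_q=7 → seg 2, τ=1; S=2+-208/177·τ+-397/177·τ²+157/236·τ³=-533/708

  seg 0: a=5 b=-763/177 c=0 d=97/531
  seg 1: a=-3 b=110/177 c=97/59 d=-688/1593
  seg 2: a=2 b=-208/177 c=-397/177 d=157/236
  seg 3: a=-4 b=-383/177 c=619/354 d=-619/3186
S(7) = -533/708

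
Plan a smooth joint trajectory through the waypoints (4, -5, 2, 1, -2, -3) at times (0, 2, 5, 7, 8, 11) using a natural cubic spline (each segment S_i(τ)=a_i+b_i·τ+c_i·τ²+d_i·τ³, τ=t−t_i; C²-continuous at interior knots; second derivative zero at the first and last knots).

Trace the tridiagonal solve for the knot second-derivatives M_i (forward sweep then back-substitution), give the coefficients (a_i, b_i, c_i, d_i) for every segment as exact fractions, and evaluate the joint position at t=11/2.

Δ: Δ0=-9/2, Δ1=7/3, Δ2=-1/2, Δ3=-3, Δ4=-1/3
row 1: diag=10, rhs=41; c'=3/10, d'=41/10
row 2: denom=10−3·3/10=91/10; d'=(-17−3·41/10)/(91/10)=-293/91
row 3: denom=6−2·20/91=506/91; d'=(-15−2·-293/91)/(506/91)=-779/506
row 4: denom=8−1·91/506=3957/506; d'=(16−1·-779/506)/(3957/506)=8875/3957
back: M4=8875/3957
back: M3=-779/506−91/506·8875/3957=-7688/3957
back: M2=-293/91−20/91·-7688/3957=-11051/3957
back: M1=41/10−3/10·-11051/3957=6513/1319
M: M0=0, M1=6513/1319, M2=-11051/3957, M3=-7688/3957, M4=8875/3957, M5=0
seg 0: a=4, c=M0/2=0, d=(M1−M0)/(6·2)=2171/5276, b=Δ0−h0·(2M0+M1)/6=-16213/2638
seg 1: a=-5, c=M1/2=6513/2638, d=(M2−M1)/(6·3)=-15295/35613, b=Δ1−h1·(2M1+M2)/6=-3187/2638
seg 2: a=2, c=M2/2=-11051/7914, d=(M3−M2)/(6·2)=1121/15828, b=Δ2−h2·(2M2+M3)/6=5301/2638
seg 3: a=1, c=M3/2=-3844/3957, d=(M4−M3)/(6·1)=5521/7914, b=Δ3−h3·(2M3+M4)/6=-21575/7914
seg 4: a=-2, c=M4/2=8875/7914, d=(M5−M4)/(6·3)=-8875/71226, b=Δ4−h4·(2M4+M5)/6=-3398/1319
t_q=11/2 → seg 2, τ=1/2; S=2+5301/2638·τ+-11051/7914·τ²+1121/15828·τ³=112463/42208

  seg 0: a=4 b=-16213/2638 c=0 d=2171/5276
  seg 1: a=-5 b=-3187/2638 c=6513/2638 d=-15295/35613
  seg 2: a=2 b=5301/2638 c=-11051/7914 d=1121/15828
  seg 3: a=1 b=-21575/7914 c=-3844/3957 d=5521/7914
  seg 4: a=-2 b=-3398/1319 c=8875/7914 d=-8875/71226
S(11/2) = 112463/42208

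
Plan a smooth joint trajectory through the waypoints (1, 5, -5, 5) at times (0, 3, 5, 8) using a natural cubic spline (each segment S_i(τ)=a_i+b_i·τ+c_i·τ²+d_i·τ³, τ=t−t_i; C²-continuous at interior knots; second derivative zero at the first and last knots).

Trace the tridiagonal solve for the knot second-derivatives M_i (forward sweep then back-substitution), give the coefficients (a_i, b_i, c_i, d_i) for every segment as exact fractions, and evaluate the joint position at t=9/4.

Δ: Δ0=4/3, Δ1=-5, Δ2=10/3
row 1: diag=10, rhs=-38; c'=1/5, d'=-19/5
row 2: denom=10−2·1/5=48/5; d'=(50−2·-19/5)/(48/5)=6
back: M2=6
back: M1=-19/5−1/5·6=-5
M: M0=0, M1=-5, M2=6, M3=0
seg 0: a=1, c=M0/2=0, d=(M1−M0)/(6·3)=-5/18, b=Δ0−h0·(2M0+M1)/6=23/6
seg 1: a=5, c=M1/2=-5/2, d=(M2−M1)/(6·2)=11/12, b=Δ1−h1·(2M1+M2)/6=-11/3
seg 2: a=-5, c=M2/2=3, d=(M3−M2)/(6·3)=-1/3, b=Δ2−h2·(2M2+M3)/6=-8/3
t_q=9/4 → seg 0, τ=9/4; S=1+23/6·τ+0·τ²+-5/18·τ³=827/128

  seg 0: a=1 b=23/6 c=0 d=-5/18
  seg 1: a=5 b=-11/3 c=-5/2 d=11/12
  seg 2: a=-5 b=-8/3 c=3 d=-1/3
S(9/4) = 827/128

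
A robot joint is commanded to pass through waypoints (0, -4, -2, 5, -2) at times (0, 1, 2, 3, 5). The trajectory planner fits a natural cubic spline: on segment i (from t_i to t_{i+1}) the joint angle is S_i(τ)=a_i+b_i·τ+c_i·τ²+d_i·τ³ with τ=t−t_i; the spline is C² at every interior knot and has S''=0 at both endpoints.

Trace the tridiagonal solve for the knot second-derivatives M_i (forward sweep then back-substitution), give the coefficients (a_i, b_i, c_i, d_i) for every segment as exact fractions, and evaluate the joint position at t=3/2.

Δ: Δ0=-4, Δ1=2, Δ2=7, Δ3=-7/2
row 1: diag=4, rhs=36; c'=1/4, d'=9
row 2: denom=4−1·1/4=15/4; d'=(30−1·9)/(15/4)=28/5
row 3: denom=6−1·4/15=86/15; d'=(-63−1·28/5)/(86/15)=-1029/86
back: M3=-1029/86
back: M2=28/5−4/15·-1029/86=378/43
back: M1=9−1/4·378/43=585/86
M: M0=0, M1=585/86, M2=378/43, M3=-1029/86, M4=0
seg 0: a=0, c=M0/2=0, d=(M1−M0)/(6·1)=195/172, b=Δ0−h0·(2M0+M1)/6=-883/172
seg 1: a=-4, c=M1/2=585/172, d=(M2−M1)/(6·1)=57/172, b=Δ1−h1·(2M1+M2)/6=-149/86
seg 2: a=-2, c=M2/2=189/43, d=(M3−M2)/(6·1)=-595/172, b=Δ2−h2·(2M2+M3)/6=1043/172
seg 3: a=5, c=M3/2=-1029/172, d=(M4−M3)/(6·2)=343/344, b=Δ3−h3·(2M3+M4)/6=385/86
t_q=3/2 → seg 1, τ=1/2; S=-4+-149/86·τ+585/172·τ²+57/172·τ³=-5469/1376

  seg 0: a=0 b=-883/172 c=0 d=195/172
  seg 1: a=-4 b=-149/86 c=585/172 d=57/172
  seg 2: a=-2 b=1043/172 c=189/43 d=-595/172
  seg 3: a=5 b=385/86 c=-1029/172 d=343/344
S(3/2) = -5469/1376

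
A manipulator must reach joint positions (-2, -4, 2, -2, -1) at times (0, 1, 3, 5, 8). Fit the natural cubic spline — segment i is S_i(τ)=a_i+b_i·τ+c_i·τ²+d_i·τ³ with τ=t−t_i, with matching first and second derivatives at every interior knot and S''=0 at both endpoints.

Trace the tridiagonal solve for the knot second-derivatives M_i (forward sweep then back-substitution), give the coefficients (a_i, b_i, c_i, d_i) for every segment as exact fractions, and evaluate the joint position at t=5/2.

Δ: Δ0=-2, Δ1=3, Δ2=-2, Δ3=1/3
row 1: diag=6, rhs=30; c'=1/3, d'=5
row 2: denom=8−2·1/3=22/3; d'=(-30−2·5)/(22/3)=-60/11
row 3: denom=10−2·3/11=104/11; d'=(14−2·-60/11)/(104/11)=137/52
back: M3=137/52
back: M2=-60/11−3/11·137/52=-321/52
back: M1=5−1/3·-321/52=367/52
M: M0=0, M1=367/52, M2=-321/52, M3=137/52, M4=0
seg 0: a=-2, c=M0/2=0, d=(M1−M0)/(6·1)=367/312, b=Δ0−h0·(2M0+M1)/6=-991/312
seg 1: a=-4, c=M1/2=367/104, d=(M2−M1)/(6·2)=-43/39, b=Δ1−h1·(2M1+M2)/6=55/156
seg 2: a=2, c=M2/2=-321/104, d=(M3−M2)/(6·2)=229/312, b=Δ2−h2·(2M2+M3)/6=193/156
seg 3: a=-2, c=M3/2=137/104, d=(M4−M3)/(6·3)=-137/936, b=Δ3−h3·(2M3+M4)/6=-359/156
t_q=5/2 → seg 1, τ=3/2; S=-4+55/156·τ+367/104·τ²+-43/39·τ³=311/416

  seg 0: a=-2 b=-991/312 c=0 d=367/312
  seg 1: a=-4 b=55/156 c=367/104 d=-43/39
  seg 2: a=2 b=193/156 c=-321/104 d=229/312
  seg 3: a=-2 b=-359/156 c=137/104 d=-137/936
S(5/2) = 311/416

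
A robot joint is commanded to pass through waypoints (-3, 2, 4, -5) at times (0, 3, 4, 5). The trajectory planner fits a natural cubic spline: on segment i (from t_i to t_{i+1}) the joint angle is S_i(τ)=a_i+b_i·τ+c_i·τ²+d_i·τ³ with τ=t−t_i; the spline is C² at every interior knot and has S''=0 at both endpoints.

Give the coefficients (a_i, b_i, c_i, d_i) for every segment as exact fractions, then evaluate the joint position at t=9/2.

Δ: Δ0=5/3, Δ1=2, Δ2=-9
row 1: diag=8, rhs=2; c'=1/8, d'=1/4
row 2: denom=4−1·1/8=31/8; d'=(-66−1·1/4)/(31/8)=-530/31
back: M2=-530/31
back: M1=1/4−1/8·-530/31=74/31
M: M0=0, M1=74/31, M2=-530/31, M3=0
seg 0: a=-3, c=M0/2=0, d=(M1−M0)/(6·3)=37/279, b=Δ0−h0·(2M0+M1)/6=44/93
seg 1: a=2, c=M1/2=37/31, d=(M2−M1)/(6·1)=-302/93, b=Δ1−h1·(2M1+M2)/6=377/93
seg 2: a=4, c=M2/2=-265/31, d=(M3−M2)/(6·1)=265/93, b=Δ2−h2·(2M2+M3)/6=-307/93
t_q=9/2 → seg 2, τ=1/2; S=4+-307/93·τ+-265/31·τ²+265/93·τ³=141/248

  seg 0: a=-3 b=44/93 c=0 d=37/279
  seg 1: a=2 b=377/93 c=37/31 d=-302/93
  seg 2: a=4 b=-307/93 c=-265/31 d=265/93
S(9/2) = 141/248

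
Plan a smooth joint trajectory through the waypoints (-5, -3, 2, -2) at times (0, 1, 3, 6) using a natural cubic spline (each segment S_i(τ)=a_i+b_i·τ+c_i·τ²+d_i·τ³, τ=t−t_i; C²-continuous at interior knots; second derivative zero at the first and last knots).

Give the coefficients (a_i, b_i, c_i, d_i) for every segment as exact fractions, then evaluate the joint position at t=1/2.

  seg 0: a=-5 b=149/84 c=0 d=19/84
  seg 1: a=-3 b=103/42 c=19/28 d=-55/168
  seg 2: a=2 b=26/21 c=-9/7 d=1/7
S(1/2) = -915/224

Δ: Δ0=2, Δ1=5/2, Δ2=-4/3
row 1: diag=6, rhs=3; c'=1/3, d'=1/2
row 2: denom=10−2·1/3=28/3; d'=(-23−2·1/2)/(28/3)=-18/7
back: M2=-18/7
back: M1=1/2−1/3·-18/7=19/14
M: M0=0, M1=19/14, M2=-18/7, M3=0
seg 0: a=-5, c=M0/2=0, d=(M1−M0)/(6·1)=19/84, b=Δ0−h0·(2M0+M1)/6=149/84
seg 1: a=-3, c=M1/2=19/28, d=(M2−M1)/(6·2)=-55/168, b=Δ1−h1·(2M1+M2)/6=103/42
seg 2: a=2, c=M2/2=-9/7, d=(M3−M2)/(6·3)=1/7, b=Δ2−h2·(2M2+M3)/6=26/21
t_q=1/2 → seg 0, τ=1/2; S=-5+149/84·τ+0·τ²+19/84·τ³=-915/224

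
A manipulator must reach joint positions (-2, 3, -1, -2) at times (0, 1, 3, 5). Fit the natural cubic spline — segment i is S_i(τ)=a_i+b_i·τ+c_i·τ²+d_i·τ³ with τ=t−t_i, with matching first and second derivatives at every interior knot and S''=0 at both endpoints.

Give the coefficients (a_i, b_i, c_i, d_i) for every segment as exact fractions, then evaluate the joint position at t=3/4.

Δ: Δ0=5, Δ1=-2, Δ2=-1/2
row 1: diag=6, rhs=-42; c'=1/3, d'=-7
row 2: denom=8−2·1/3=22/3; d'=(9−2·-7)/(22/3)=69/22
back: M2=69/22
back: M1=-7−1/3·69/22=-177/22
M: M0=0, M1=-177/22, M2=69/22, M3=0
seg 0: a=-2, c=M0/2=0, d=(M1−M0)/(6·1)=-59/44, b=Δ0−h0·(2M0+M1)/6=279/44
seg 1: a=3, c=M1/2=-177/44, d=(M2−M1)/(6·2)=41/44, b=Δ1−h1·(2M1+M2)/6=51/22
seg 2: a=-1, c=M2/2=69/44, d=(M3−M2)/(6·2)=-23/88, b=Δ2−h2·(2M2+M3)/6=-57/22
t_q=3/4 → seg 0, τ=3/4; S=-2+279/44·τ+0·τ²+-59/44·τ³=6167/2816

  seg 0: a=-2 b=279/44 c=0 d=-59/44
  seg 1: a=3 b=51/22 c=-177/44 d=41/44
  seg 2: a=-1 b=-57/22 c=69/44 d=-23/88
S(3/4) = 6167/2816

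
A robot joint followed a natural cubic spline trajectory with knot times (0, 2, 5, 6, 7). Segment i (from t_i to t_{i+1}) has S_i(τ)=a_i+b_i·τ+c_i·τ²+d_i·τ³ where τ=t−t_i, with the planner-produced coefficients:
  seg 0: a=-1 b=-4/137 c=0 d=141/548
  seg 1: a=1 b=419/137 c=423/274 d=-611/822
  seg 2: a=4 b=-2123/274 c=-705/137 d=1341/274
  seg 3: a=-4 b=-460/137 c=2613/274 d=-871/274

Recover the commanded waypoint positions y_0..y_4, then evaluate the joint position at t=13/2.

y_0=-1 y_1=1 y_2=4 y_3=-4 y_4=-1
S(13/2) = -8093/2192

y_0 = S_0(0) = a_0 = -1
y_1 = S_1(0) = a_1 = 1
y_2 = S_2(0) = a_2 = 4
y_3 = S_3(0) = a_3 = -4
y_4 = S_3(1) = -1
t_q=13/2 is in segment 3 (τ=1/2); S_3(τ)=-8093/2192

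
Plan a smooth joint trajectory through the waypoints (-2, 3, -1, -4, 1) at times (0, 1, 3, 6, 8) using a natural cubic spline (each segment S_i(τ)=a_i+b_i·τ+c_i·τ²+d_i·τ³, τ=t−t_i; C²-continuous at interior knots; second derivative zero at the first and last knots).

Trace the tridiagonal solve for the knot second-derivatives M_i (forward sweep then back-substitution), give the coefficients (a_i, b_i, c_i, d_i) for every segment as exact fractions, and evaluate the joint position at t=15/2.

Δ: Δ0=5, Δ1=-2, Δ2=-1, Δ3=5/2
row 1: diag=6, rhs=-42; c'=1/3, d'=-7
row 2: denom=10−2·1/3=28/3; d'=(6−2·-7)/(28/3)=15/7
row 3: denom=10−3·9/28=253/28; d'=(21−3·15/7)/(253/28)=408/253
back: M3=408/253
back: M2=15/7−9/28·408/253=411/253
back: M1=-7−1/3·411/253=-1908/253
M: M0=0, M1=-1908/253, M2=411/253, M3=408/253, M4=0
seg 0: a=-2, c=M0/2=0, d=(M1−M0)/(6·1)=-318/253, b=Δ0−h0·(2M0+M1)/6=1583/253
seg 1: a=3, c=M1/2=-954/253, d=(M2−M1)/(6·2)=773/1012, b=Δ1−h1·(2M1+M2)/6=629/253
seg 2: a=-1, c=M2/2=411/506, d=(M3−M2)/(6·3)=-1/1518, b=Δ2−h2·(2M2+M3)/6=-868/253
seg 3: a=-4, c=M3/2=204/253, d=(M4−M3)/(6·2)=-34/253, b=Δ3−h3·(2M3+M4)/6=721/506
t_q=15/2 → seg 3, τ=3/2; S=-4+721/506·τ+204/253·τ²+-34/253·τ³=-127/253

  seg 0: a=-2 b=1583/253 c=0 d=-318/253
  seg 1: a=3 b=629/253 c=-954/253 d=773/1012
  seg 2: a=-1 b=-868/253 c=411/506 d=-1/1518
  seg 3: a=-4 b=721/506 c=204/253 d=-34/253
S(15/2) = -127/253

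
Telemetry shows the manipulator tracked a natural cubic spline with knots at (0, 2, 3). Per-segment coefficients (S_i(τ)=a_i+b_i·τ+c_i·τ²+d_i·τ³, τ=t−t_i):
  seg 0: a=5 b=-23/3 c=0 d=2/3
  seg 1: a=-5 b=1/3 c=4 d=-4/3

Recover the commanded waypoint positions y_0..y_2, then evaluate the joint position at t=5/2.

y_0=5 y_1=-5 y_2=-2
S(5/2) = -4

y_0 = S_0(0) = a_0 = 5
y_1 = S_1(0) = a_1 = -5
y_2 = S_1(1) = -2
t_q=5/2 is in segment 1 (τ=1/2); S_1(τ)=-4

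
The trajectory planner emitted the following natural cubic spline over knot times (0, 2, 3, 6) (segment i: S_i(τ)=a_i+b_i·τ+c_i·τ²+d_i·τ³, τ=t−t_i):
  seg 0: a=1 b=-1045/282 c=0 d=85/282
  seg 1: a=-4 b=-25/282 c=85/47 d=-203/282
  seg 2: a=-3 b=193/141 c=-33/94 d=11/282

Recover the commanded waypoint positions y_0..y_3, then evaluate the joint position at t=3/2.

y_0 = S_0(0) = a_0 = 1
y_1 = S_1(0) = a_1 = -4
y_2 = S_2(0) = a_2 = -3
y_3 = S_2(3) = -1
t_q=3/2 is in segment 0 (τ=3/2); S_0(τ)=-2663/752

y_0=1 y_1=-4 y_2=-3 y_3=-1
S(3/2) = -2663/752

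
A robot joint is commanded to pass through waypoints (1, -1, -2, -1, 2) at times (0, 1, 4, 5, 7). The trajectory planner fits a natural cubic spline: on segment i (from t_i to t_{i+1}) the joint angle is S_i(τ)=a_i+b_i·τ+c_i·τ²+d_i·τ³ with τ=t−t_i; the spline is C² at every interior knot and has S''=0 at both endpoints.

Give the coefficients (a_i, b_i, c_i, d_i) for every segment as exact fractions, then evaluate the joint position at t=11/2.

  seg 0: a=1 b=-4199/1932 c=0 d=335/1932
  seg 1: a=-1 b=-1597/966 c=335/644 d=-155/5796
  seg 2: a=-2 b=1441/1932 c=45/161 d=-7/276
  seg 3: a=-1 b=1187/966 c=131/644 d=-131/3864
S(11/2) = -499/1472

Δ: Δ0=-2, Δ1=-1/3, Δ2=1, Δ3=3/2
row 1: diag=8, rhs=10; c'=3/8, d'=5/4
row 2: denom=8−3·3/8=55/8; d'=(8−3·5/4)/(55/8)=34/55
row 3: denom=6−1·8/55=322/55; d'=(3−1·34/55)/(322/55)=131/322
back: M3=131/322
back: M2=34/55−8/55·131/322=90/161
back: M1=5/4−3/8·90/161=335/322
M: M0=0, M1=335/322, M2=90/161, M3=131/322, M4=0
seg 0: a=1, c=M0/2=0, d=(M1−M0)/(6·1)=335/1932, b=Δ0−h0·(2M0+M1)/6=-4199/1932
seg 1: a=-1, c=M1/2=335/644, d=(M2−M1)/(6·3)=-155/5796, b=Δ1−h1·(2M1+M2)/6=-1597/966
seg 2: a=-2, c=M2/2=45/161, d=(M3−M2)/(6·1)=-7/276, b=Δ2−h2·(2M2+M3)/6=1441/1932
seg 3: a=-1, c=M3/2=131/644, d=(M4−M3)/(6·2)=-131/3864, b=Δ3−h3·(2M3+M4)/6=1187/966
t_q=11/2 → seg 3, τ=1/2; S=-1+1187/966·τ+131/644·τ²+-131/3864·τ³=-499/1472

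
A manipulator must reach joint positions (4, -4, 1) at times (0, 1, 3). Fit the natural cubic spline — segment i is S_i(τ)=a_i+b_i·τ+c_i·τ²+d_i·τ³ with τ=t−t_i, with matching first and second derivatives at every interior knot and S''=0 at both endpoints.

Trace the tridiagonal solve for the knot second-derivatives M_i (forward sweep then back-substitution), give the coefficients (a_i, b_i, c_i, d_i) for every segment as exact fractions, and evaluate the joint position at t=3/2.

Δ: Δ0=-8, Δ1=5/2
row 1: diag=6, rhs=63; c'=1/3, d'=21/2
back: M1=21/2
M: M0=0, M1=21/2, M2=0
seg 0: a=4, c=M0/2=0, d=(M1−M0)/(6·1)=7/4, b=Δ0−h0·(2M0+M1)/6=-39/4
seg 1: a=-4, c=M1/2=21/4, d=(M2−M1)/(6·2)=-7/8, b=Δ1−h1·(2M1+M2)/6=-9/2
t_q=3/2 → seg 1, τ=1/2; S=-4+-9/2·τ+21/4·τ²+-7/8·τ³=-323/64

  seg 0: a=4 b=-39/4 c=0 d=7/4
  seg 1: a=-4 b=-9/2 c=21/4 d=-7/8
S(3/2) = -323/64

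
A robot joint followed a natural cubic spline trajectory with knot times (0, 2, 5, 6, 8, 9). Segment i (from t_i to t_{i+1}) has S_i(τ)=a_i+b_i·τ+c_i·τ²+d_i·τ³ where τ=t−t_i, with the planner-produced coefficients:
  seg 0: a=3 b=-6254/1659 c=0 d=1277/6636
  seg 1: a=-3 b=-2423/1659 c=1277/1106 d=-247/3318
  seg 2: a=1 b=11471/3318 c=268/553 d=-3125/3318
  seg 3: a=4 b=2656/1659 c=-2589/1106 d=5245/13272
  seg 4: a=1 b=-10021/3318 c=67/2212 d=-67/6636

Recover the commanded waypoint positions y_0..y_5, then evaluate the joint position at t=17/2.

y_0=3 y_1=-3 y_2=1 y_3=4 y_4=1 y_5=-2
S(17/2) = -8915/17696

y_0 = S_0(0) = a_0 = 3
y_1 = S_1(0) = a_1 = -3
y_2 = S_2(0) = a_2 = 1
y_3 = S_3(0) = a_3 = 4
y_4 = S_4(0) = a_4 = 1
y_5 = S_4(1) = -2
t_q=17/2 is in segment 4 (τ=1/2); S_4(τ)=-8915/17696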